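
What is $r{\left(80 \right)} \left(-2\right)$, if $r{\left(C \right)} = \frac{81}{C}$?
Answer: $- \frac{81}{40} \approx -2.025$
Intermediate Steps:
$r{\left(80 \right)} \left(-2\right) = \frac{81}{80} \left(-2\right) = - \frac{81}{40}$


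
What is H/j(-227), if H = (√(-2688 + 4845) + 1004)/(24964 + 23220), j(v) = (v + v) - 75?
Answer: -251/6372334 - √2157/25489336 ≈ -4.1211e-5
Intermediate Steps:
j(v) = -75 + 2*v (j(v) = 2*v - 75 = -75 + 2*v)
H = 251/12046 + √2157/48184 (H = (√2157 + 1004)/48184 = (1004 + √2157)*(1/48184) = 251/12046 + √2157/48184 ≈ 0.021801)
H/j(-227) = (251/12046 + √2157/48184)/(-75 + 2*(-227)) = (251/12046 + √2157/48184)/(-75 - 454) = (251/12046 + √2157/48184)/(-529) = (251/12046 + √2157/48184)*(-1/529) = -251/6372334 - √2157/25489336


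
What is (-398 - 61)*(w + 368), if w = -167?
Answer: -92259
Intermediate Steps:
(-398 - 61)*(w + 368) = (-398 - 61)*(-167 + 368) = -459*201 = -92259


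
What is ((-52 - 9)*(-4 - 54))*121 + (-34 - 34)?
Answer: 428030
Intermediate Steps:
((-52 - 9)*(-4 - 54))*121 + (-34 - 34) = -61*(-58)*121 - 68 = 3538*121 - 68 = 428098 - 68 = 428030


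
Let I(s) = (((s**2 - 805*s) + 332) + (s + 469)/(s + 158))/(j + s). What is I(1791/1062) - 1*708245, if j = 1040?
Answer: -193568725856241949/273307200606 ≈ -7.0825e+5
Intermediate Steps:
I(s) = (332 + s**2 - 805*s + (469 + s)/(158 + s))/(1040 + s) (I(s) = (((s**2 - 805*s) + 332) + (s + 469)/(s + 158))/(1040 + s) = ((332 + s**2 - 805*s) + (469 + s)/(158 + s))/(1040 + s) = (332 + s**2 - 805*s + (469 + s)/(158 + s))/(1040 + s))
I(1791/1062) - 1*708245 = (52925 + (1791/1062)**3 - 227200887/1062 - 647*(1791/1062)**2)/(164320 + (1791/1062)**2 + 1198*(1791/1062)) - 1*708245 = (52925 + (1791*(1/1062))**3 - 227200887/1062 - 647*(1791*(1/1062))**2)/(164320 + (1791*(1/1062))**2 + 1198*(1791*(1/1062))) - 708245 = (52925 + (199/118)**3 - 126857*199/118 - 647*(199/118)**2)/(164320 + (199/118)**2 + 1198*(199/118)) - 708245 = (52925 + 7880599/1643032 - 25244543/118 - 647*39601/13924)/(164320 + 39601/13924 + 119201/59) - 708245 = (52925 + 7880599/1643032 - 25244543/118 - 25621847/13924)/(2316162717/13924) - 708245 = (13924/2316162717)*(-267563045479/1643032) - 708245 = -267563045479/273307200606 - 708245 = -193568725856241949/273307200606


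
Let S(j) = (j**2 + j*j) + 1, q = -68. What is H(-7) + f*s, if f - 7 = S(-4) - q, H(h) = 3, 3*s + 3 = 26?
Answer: 831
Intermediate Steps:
s = 23/3 (s = -1 + (1/3)*26 = -1 + 26/3 = 23/3 ≈ 7.6667)
S(j) = 1 + 2*j**2 (S(j) = (j**2 + j**2) + 1 = 2*j**2 + 1 = 1 + 2*j**2)
f = 108 (f = 7 + ((1 + 2*(-4)**2) - 1*(-68)) = 7 + ((1 + 2*16) + 68) = 7 + ((1 + 32) + 68) = 7 + (33 + 68) = 7 + 101 = 108)
H(-7) + f*s = 3 + 108*(23/3) = 3 + 828 = 831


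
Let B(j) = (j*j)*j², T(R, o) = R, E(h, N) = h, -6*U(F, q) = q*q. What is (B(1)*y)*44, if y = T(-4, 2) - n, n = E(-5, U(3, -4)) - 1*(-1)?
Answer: 0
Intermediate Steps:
U(F, q) = -q²/6 (U(F, q) = -q*q/6 = -q²/6)
B(j) = j⁴ (B(j) = j²*j² = j⁴)
n = -4 (n = -5 - 1*(-1) = -5 + 1 = -4)
y = 0 (y = -4 - 1*(-4) = -4 + 4 = 0)
(B(1)*y)*44 = (1⁴*0)*44 = (1*0)*44 = 0*44 = 0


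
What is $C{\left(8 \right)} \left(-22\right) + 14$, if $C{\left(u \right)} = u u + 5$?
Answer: $-1504$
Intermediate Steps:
$C{\left(u \right)} = 5 + u^{2}$ ($C{\left(u \right)} = u^{2} + 5 = 5 + u^{2}$)
$C{\left(8 \right)} \left(-22\right) + 14 = \left(5 + 8^{2}\right) \left(-22\right) + 14 = \left(5 + 64\right) \left(-22\right) + 14 = 69 \left(-22\right) + 14 = -1518 + 14 = -1504$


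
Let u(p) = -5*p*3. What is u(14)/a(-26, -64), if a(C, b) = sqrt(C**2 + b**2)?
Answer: -105*sqrt(1193)/1193 ≈ -3.0400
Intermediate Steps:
u(p) = -15*p
u(14)/a(-26, -64) = (-15*14)/(sqrt((-26)**2 + (-64)**2)) = -210/sqrt(676 + 4096) = -210*sqrt(1193)/2386 = -105*sqrt(1193)/1193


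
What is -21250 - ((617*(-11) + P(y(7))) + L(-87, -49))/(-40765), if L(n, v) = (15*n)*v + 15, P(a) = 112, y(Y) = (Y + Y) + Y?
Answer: -173239793/8153 ≈ -21249.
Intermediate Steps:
y(Y) = 3*Y (y(Y) = 2*Y + Y = 3*Y)
L(n, v) = 15 + 15*n*v (L(n, v) = 15*n*v + 15 = 15 + 15*n*v)
-21250 - ((617*(-11) + P(y(7))) + L(-87, -49))/(-40765) = -21250 - ((617*(-11) + 112) + (15 + 15*(-87)*(-49)))/(-40765) = -21250 - ((-6787 + 112) + (15 + 63945))*(-1)/40765 = -21250 - (-6675 + 63960)*(-1)/40765 = -21250 - 57285*(-1)/40765 = -21250 - 1*(-11457/8153) = -21250 + 11457/8153 = -173239793/8153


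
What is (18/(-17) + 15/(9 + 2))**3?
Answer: 185193/6539203 ≈ 0.028320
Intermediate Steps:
(18/(-17) + 15/(9 + 2))**3 = (18*(-1/17) + 15/11)**3 = (-18/17 + 15*(1/11))**3 = (-18/17 + 15/11)**3 = (57/187)**3 = 185193/6539203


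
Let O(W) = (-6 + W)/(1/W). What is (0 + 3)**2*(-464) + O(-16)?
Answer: -3824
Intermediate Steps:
O(W) = W*(-6 + W) (O(W) = (-6 + W)*W = W*(-6 + W))
(0 + 3)**2*(-464) + O(-16) = (0 + 3)**2*(-464) - 16*(-6 - 16) = 3**2*(-464) - 16*(-22) = 9*(-464) + 352 = -4176 + 352 = -3824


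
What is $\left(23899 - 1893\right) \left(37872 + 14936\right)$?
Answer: $1162092848$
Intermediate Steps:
$\left(23899 - 1893\right) \left(37872 + 14936\right) = 22006 \cdot 52808 = 1162092848$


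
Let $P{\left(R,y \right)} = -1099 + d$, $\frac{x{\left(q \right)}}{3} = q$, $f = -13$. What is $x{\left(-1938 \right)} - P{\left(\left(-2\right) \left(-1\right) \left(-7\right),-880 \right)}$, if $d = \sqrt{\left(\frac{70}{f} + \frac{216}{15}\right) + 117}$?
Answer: $-4715 - \frac{\sqrt{532415}}{65} \approx -4726.2$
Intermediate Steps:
$x{\left(q \right)} = 3 q$
$d = \frac{\sqrt{532415}}{65}$ ($d = \sqrt{\left(\frac{70}{-13} + \frac{216}{15}\right) + 117} = \sqrt{\left(70 \left(- \frac{1}{13}\right) + 216 \cdot \frac{1}{15}\right) + 117} = \sqrt{\left(- \frac{70}{13} + \frac{72}{5}\right) + 117} = \sqrt{\frac{586}{65} + 117} = \sqrt{\frac{8191}{65}} = \frac{\sqrt{532415}}{65} \approx 11.226$)
$P{\left(R,y \right)} = -1099 + \frac{\sqrt{532415}}{65}$
$x{\left(-1938 \right)} - P{\left(\left(-2\right) \left(-1\right) \left(-7\right),-880 \right)} = 3 \left(-1938\right) - \left(-1099 + \frac{\sqrt{532415}}{65}\right) = -5814 + \left(1099 - \frac{\sqrt{532415}}{65}\right) = -4715 - \frac{\sqrt{532415}}{65}$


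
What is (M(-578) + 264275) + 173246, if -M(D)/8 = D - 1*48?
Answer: 442529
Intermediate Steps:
M(D) = 384 - 8*D (M(D) = -8*(D - 1*48) = -8*(D - 48) = -8*(-48 + D) = 384 - 8*D)
(M(-578) + 264275) + 173246 = ((384 - 8*(-578)) + 264275) + 173246 = ((384 + 4624) + 264275) + 173246 = (5008 + 264275) + 173246 = 269283 + 173246 = 442529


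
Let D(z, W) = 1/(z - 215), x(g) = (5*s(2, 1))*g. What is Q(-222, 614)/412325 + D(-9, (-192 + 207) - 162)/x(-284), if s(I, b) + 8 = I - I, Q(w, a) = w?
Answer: -113064481/209843737600 ≈ -0.00053880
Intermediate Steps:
s(I, b) = -8 (s(I, b) = -8 + (I - I) = -8 + 0 = -8)
x(g) = -40*g (x(g) = (5*(-8))*g = -40*g)
D(z, W) = 1/(-215 + z)
Q(-222, 614)/412325 + D(-9, (-192 + 207) - 162)/x(-284) = -222/412325 + 1/((-215 - 9)*((-40*(-284)))) = -222*1/412325 + 1/(-224*11360) = -222/412325 - 1/224*1/11360 = -222/412325 - 1/2544640 = -113064481/209843737600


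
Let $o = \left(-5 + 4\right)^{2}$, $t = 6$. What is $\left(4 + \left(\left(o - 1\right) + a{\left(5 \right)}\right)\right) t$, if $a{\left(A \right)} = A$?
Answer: $54$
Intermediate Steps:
$o = 1$ ($o = \left(-1\right)^{2} = 1$)
$\left(4 + \left(\left(o - 1\right) + a{\left(5 \right)}\right)\right) t = \left(4 + \left(\left(1 - 1\right) + 5\right)\right) 6 = \left(4 + \left(0 + 5\right)\right) 6 = \left(4 + 5\right) 6 = 9 \cdot 6 = 54$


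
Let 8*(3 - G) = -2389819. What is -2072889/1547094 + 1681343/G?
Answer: 5285228690503/1232437255414 ≈ 4.2884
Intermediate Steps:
G = 2389843/8 (G = 3 - ⅛*(-2389819) = 3 + 2389819/8 = 2389843/8 ≈ 2.9873e+5)
-2072889/1547094 + 1681343/G = -2072889/1547094 + 1681343/(2389843/8) = -2072889*1/1547094 + 1681343*(8/2389843) = -690963/515698 + 13450744/2389843 = 5285228690503/1232437255414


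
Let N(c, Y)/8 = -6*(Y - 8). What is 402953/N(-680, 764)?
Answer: -402953/36288 ≈ -11.104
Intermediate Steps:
N(c, Y) = 384 - 48*Y (N(c, Y) = 8*(-6*(Y - 8)) = 8*(-6*(-8 + Y)) = 8*(48 - 6*Y) = 384 - 48*Y)
402953/N(-680, 764) = 402953/(384 - 48*764) = 402953/(384 - 36672) = 402953/(-36288) = 402953*(-1/36288) = -402953/36288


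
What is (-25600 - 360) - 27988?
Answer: -53948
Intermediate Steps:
(-25600 - 360) - 27988 = -25960 - 27988 = -53948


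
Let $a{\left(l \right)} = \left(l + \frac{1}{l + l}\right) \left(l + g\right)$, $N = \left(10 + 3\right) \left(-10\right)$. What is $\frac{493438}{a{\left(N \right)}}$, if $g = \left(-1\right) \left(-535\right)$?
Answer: $- \frac{25658776}{2737881} \approx -9.3718$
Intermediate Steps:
$g = 535$
$N = -130$ ($N = 13 \left(-10\right) = -130$)
$a{\left(l \right)} = \left(535 + l\right) \left(l + \frac{1}{2 l}\right)$ ($a{\left(l \right)} = \left(l + \frac{1}{l + l}\right) \left(l + 535\right) = \left(l + \frac{1}{2 l}\right) \left(535 + l\right) = \left(535 + l\right) \left(l + \frac{1}{2 l}\right)$)
$\frac{493438}{a{\left(N \right)}} = \frac{493438}{\frac{1}{2} + \left(-130\right)^{2} + 535 \left(-130\right) + \frac{535}{2 \left(-130\right)}} = \frac{493438}{\frac{1}{2} + 16900 - 69550 + \frac{535}{2} \left(- \frac{1}{130}\right)} = \frac{493438}{\frac{1}{2} + 16900 - 69550 - \frac{107}{52}} = \frac{493438}{- \frac{2737881}{52}} = 493438 \left(- \frac{52}{2737881}\right) = - \frac{25658776}{2737881}$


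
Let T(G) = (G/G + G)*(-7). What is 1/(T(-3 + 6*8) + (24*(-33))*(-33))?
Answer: 1/25814 ≈ 3.8739e-5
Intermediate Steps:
T(G) = -7 - 7*G (T(G) = (1 + G)*(-7) = -7 - 7*G)
1/(T(-3 + 6*8) + (24*(-33))*(-33)) = 1/((-7 - 7*(-3 + 6*8)) + (24*(-33))*(-33)) = 1/((-7 - 7*(-3 + 48)) - 792*(-33)) = 1/((-7 - 7*45) + 26136) = 1/((-7 - 315) + 26136) = 1/(-322 + 26136) = 1/25814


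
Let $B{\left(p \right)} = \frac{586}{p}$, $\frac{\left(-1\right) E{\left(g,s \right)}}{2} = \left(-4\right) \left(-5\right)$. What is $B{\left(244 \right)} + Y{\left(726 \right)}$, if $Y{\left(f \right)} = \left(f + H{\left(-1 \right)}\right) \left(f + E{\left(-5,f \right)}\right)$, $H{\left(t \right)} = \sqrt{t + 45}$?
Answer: $\frac{60760685}{122} + 1372 \sqrt{11} \approx 5.0259 \cdot 10^{5}$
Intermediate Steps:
$E{\left(g,s \right)} = -40$ ($E{\left(g,s \right)} = - 2 \left(\left(-4\right) \left(-5\right)\right) = \left(-2\right) 20 = -40$)
$H{\left(t \right)} = \sqrt{45 + t}$
$Y{\left(f \right)} = \left(-40 + f\right) \left(f + 2 \sqrt{11}\right)$ ($Y{\left(f \right)} = \left(f + \sqrt{45 - 1}\right) \left(f - 40\right) = \left(f + \sqrt{44}\right) \left(-40 + f\right) = \left(f + 2 \sqrt{11}\right) \left(-40 + f\right) = \left(-40 + f\right) \left(f + 2 \sqrt{11}\right)$)
$B{\left(244 \right)} + Y{\left(726 \right)} = \frac{586}{244} + \left(726^{2} - 80 \sqrt{11} - 29040 + 2 \cdot 726 \sqrt{11}\right) = 586 \cdot \frac{1}{244} + \left(527076 - 80 \sqrt{11} - 29040 + 1452 \sqrt{11}\right) = \frac{293}{122} + \left(498036 + 1372 \sqrt{11}\right) = \frac{60760685}{122} + 1372 \sqrt{11}$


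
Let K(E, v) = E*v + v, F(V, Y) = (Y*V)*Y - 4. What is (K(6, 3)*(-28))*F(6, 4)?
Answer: -54096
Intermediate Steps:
F(V, Y) = -4 + V*Y² (F(V, Y) = (V*Y)*Y - 4 = V*Y² - 4 = -4 + V*Y²)
K(E, v) = v + E*v
(K(6, 3)*(-28))*F(6, 4) = ((3*(1 + 6))*(-28))*(-4 + 6*4²) = ((3*7)*(-28))*(-4 + 6*16) = (21*(-28))*(-4 + 96) = -588*92 = -54096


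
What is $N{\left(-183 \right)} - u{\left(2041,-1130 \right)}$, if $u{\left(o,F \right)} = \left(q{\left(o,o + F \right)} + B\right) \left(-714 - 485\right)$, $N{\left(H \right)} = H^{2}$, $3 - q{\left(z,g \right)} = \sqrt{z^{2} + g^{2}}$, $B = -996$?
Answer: $-1157118 - 1199 \sqrt{4995602} \approx -3.837 \cdot 10^{6}$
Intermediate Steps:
$q{\left(z,g \right)} = 3 - \sqrt{g^{2} + z^{2}}$ ($q{\left(z,g \right)} = 3 - \sqrt{z^{2} + g^{2}} = 3 - \sqrt{g^{2} + z^{2}}$)
$u{\left(o,F \right)} = 1190607 + 1199 \sqrt{o^{2} + \left(F + o\right)^{2}}$ ($u{\left(o,F \right)} = \left(\left(3 - \sqrt{\left(o + F\right)^{2} + o^{2}}\right) - 996\right) \left(-714 - 485\right) = \left(\left(3 - \sqrt{\left(F + o\right)^{2} + o^{2}}\right) - 996\right) \left(-1199\right) = \left(\left(3 - \sqrt{o^{2} + \left(F + o\right)^{2}}\right) - 996\right) \left(-1199\right) = \left(-993 - \sqrt{o^{2} + \left(F + o\right)^{2}}\right) \left(-1199\right) = 1190607 + 1199 \sqrt{o^{2} + \left(F + o\right)^{2}}$)
$N{\left(-183 \right)} - u{\left(2041,-1130 \right)} = \left(-183\right)^{2} - \left(1190607 + 1199 \sqrt{2041^{2} + \left(-1130 + 2041\right)^{2}}\right) = 33489 - \left(1190607 + 1199 \sqrt{4165681 + 911^{2}}\right) = 33489 - \left(1190607 + 1199 \sqrt{4165681 + 829921}\right) = 33489 - \left(1190607 + 1199 \sqrt{4995602}\right) = -1157118 - 1199 \sqrt{4995602}$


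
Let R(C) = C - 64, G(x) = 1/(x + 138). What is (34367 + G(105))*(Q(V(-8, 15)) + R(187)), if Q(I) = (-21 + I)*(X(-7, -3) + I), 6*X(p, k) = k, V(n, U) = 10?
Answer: 154496867/243 ≈ 6.3579e+5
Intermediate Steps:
X(p, k) = k/6
Q(I) = (-21 + I)*(-½ + I) (Q(I) = (-21 + I)*((⅙)*(-3) + I) = (-21 + I)*(-½ + I))
G(x) = 1/(138 + x)
R(C) = -64 + C
(34367 + G(105))*(Q(V(-8, 15)) + R(187)) = (34367 + 1/(138 + 105))*((21/2 + 10² - 43/2*10) + (-64 + 187)) = (34367 + 1/243)*((21/2 + 100 - 215) + 123) = (34367 + 1/243)*(-209/2 + 123) = (8351182/243)*(37/2) = 154496867/243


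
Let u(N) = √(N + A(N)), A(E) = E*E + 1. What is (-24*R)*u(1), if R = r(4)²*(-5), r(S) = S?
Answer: 1920*√3 ≈ 3325.5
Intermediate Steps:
A(E) = 1 + E² (A(E) = E² + 1 = 1 + E²)
u(N) = √(1 + N + N²) (u(N) = √(N + (1 + N²)) = √(1 + N + N²))
R = -80 (R = 4²*(-5) = 16*(-5) = -80)
(-24*R)*u(1) = (-24*(-80))*√(1 + 1 + 1²) = 1920*√(1 + 1 + 1) = 1920*√3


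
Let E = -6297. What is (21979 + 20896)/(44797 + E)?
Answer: 49/44 ≈ 1.1136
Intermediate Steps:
(21979 + 20896)/(44797 + E) = (21979 + 20896)/(44797 - 6297) = 42875/38500 = 42875*(1/38500) = 49/44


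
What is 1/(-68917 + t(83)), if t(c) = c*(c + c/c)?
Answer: -1/61945 ≈ -1.6143e-5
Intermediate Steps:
t(c) = c*(1 + c) (t(c) = c*(c + 1) = c*(1 + c))
1/(-68917 + t(83)) = 1/(-68917 + 83*(1 + 83)) = 1/(-68917 + 83*84) = 1/(-68917 + 6972) = 1/(-61945) = -1/61945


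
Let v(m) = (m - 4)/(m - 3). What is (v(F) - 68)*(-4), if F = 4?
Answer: 272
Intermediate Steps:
v(m) = (-4 + m)/(-3 + m)
(v(F) - 68)*(-4) = ((-4 + 4)/(-3 + 4) - 68)*(-4) = (0/1 - 68)*(-4) = (1*0 - 68)*(-4) = (0 - 68)*(-4) = -68*(-4) = 272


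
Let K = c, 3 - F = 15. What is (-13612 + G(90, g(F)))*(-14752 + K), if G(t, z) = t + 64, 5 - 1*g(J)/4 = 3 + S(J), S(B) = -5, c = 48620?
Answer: -455795544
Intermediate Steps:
F = -12 (F = 3 - 1*15 = 3 - 15 = -12)
K = 48620
g(J) = 28 (g(J) = 20 - 4*(3 - 5) = 20 - 4*(-2) = 20 + 8 = 28)
G(t, z) = 64 + t
(-13612 + G(90, g(F)))*(-14752 + K) = (-13612 + (64 + 90))*(-14752 + 48620) = (-13612 + 154)*33868 = -13458*33868 = -455795544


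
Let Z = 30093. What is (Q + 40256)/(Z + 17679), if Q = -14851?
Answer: 25405/47772 ≈ 0.53180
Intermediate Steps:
(Q + 40256)/(Z + 17679) = (-14851 + 40256)/(30093 + 17679) = 25405/47772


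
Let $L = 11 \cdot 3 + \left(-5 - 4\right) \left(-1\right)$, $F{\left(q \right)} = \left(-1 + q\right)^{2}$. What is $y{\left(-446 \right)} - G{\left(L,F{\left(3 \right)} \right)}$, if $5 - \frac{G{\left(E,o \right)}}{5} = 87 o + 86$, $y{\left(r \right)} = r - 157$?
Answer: $1542$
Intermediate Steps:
$y{\left(r \right)} = -157 + r$
$L = 42$ ($L = 33 - -9 = 33 + 9 = 42$)
$G{\left(E,o \right)} = -405 - 435 o$ ($G{\left(E,o \right)} = 25 - 5 \left(87 o + 86\right) = 25 - 5 \left(86 + 87 o\right) = 25 - \left(430 + 435 o\right) = -405 - 435 o$)
$y{\left(-446 \right)} - G{\left(L,F{\left(3 \right)} \right)} = \left(-157 - 446\right) - \left(-405 - 435 \left(-1 + 3\right)^{2}\right) = -603 - \left(-405 - 435 \cdot 2^{2}\right) = -603 - \left(-405 - 1740\right) = -603 - -2145 = -603 + 2145 = 1542$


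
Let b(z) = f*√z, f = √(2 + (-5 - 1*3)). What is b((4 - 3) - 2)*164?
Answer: -164*√6 ≈ -401.72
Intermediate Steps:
f = I*√6 (f = √(2 + (-5 - 3)) = √(2 - 8) = √(-6) = I*√6 ≈ 2.4495*I)
b(z) = I*√6*√z (b(z) = (I*√6)*√z = I*√6*√z)
b((4 - 3) - 2)*164 = (I*√6*√((4 - 3) - 2))*164 = (I*√6*√(1 - 2))*164 = (I*√6*√(-1))*164 = (I*√6*I)*164 = -√6*164 = -164*√6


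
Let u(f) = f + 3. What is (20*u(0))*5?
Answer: 300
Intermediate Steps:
u(f) = 3 + f
(20*u(0))*5 = (20*(3 + 0))*5 = (20*3)*5 = 60*5 = 300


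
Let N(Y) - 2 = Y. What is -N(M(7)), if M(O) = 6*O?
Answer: -44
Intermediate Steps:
N(Y) = 2 + Y
-N(M(7)) = -(2 + 6*7) = -(2 + 42) = -1*44 = -44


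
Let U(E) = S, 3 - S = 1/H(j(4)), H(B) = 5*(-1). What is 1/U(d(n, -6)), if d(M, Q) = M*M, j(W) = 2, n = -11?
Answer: 5/16 ≈ 0.31250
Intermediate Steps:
d(M, Q) = M²
H(B) = -5
S = 16/5 (S = 3 - 1/(-5) = 3 - 1*(-⅕) = 3 + ⅕ = 16/5 ≈ 3.2000)
U(E) = 16/5
1/U(d(n, -6)) = 1/(16/5) = 5/16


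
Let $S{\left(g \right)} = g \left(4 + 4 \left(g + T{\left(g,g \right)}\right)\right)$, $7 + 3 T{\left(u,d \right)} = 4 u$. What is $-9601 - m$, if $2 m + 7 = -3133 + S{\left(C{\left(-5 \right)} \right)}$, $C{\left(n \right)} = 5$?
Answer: $- \frac{24403}{3} \approx -8134.3$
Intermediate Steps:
$T{\left(u,d \right)} = - \frac{7}{3} + \frac{4 u}{3}$
$S{\left(g \right)} = g \left(- \frac{16}{3} + \frac{28 g}{3}\right)$ ($S{\left(g \right)} = g \left(4 + 4 \left(g + \left(- \frac{7}{3} + \frac{4 g}{3}\right)\right)\right) = g \left(4 + 4 \left(- \frac{7}{3} + \frac{7 g}{3}\right)\right) = g \left(4 + \left(- \frac{28}{3} + \frac{28 g}{3}\right)\right) = g \left(- \frac{16}{3} + \frac{28 g}{3}\right)$)
$m = - \frac{4400}{3}$ ($m = - \frac{7}{2} + \frac{-3133 + \frac{4}{3} \cdot 5 \left(-4 + 7 \cdot 5\right)}{2} = - \frac{7}{2} + \frac{-3133 + \frac{4}{3} \cdot 5 \left(-4 + 35\right)}{2} = - \frac{7}{2} + \frac{-3133 + \frac{4}{3} \cdot 5 \cdot 31}{2} = - \frac{7}{2} + \frac{-3133 + \frac{620}{3}}{2} = - \frac{7}{2} + \frac{1}{2} \left(- \frac{8779}{3}\right) = - \frac{7}{2} - \frac{8779}{6} = - \frac{4400}{3} \approx -1466.7$)
$-9601 - m = -9601 - - \frac{4400}{3} = -9601 + \frac{4400}{3} = - \frac{24403}{3}$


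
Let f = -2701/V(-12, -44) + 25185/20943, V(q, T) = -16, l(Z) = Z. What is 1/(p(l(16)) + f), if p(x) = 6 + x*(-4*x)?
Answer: -111696/94716527 ≈ -0.0011793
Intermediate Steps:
f = 18990001/111696 (f = -2701/(-16) + 25185/20943 = -2701*(-1/16) + 25185*(1/20943) = 2701/16 + 8395/6981 = 18990001/111696 ≈ 170.02)
p(x) = 6 - 4*x²
1/(p(l(16)) + f) = 1/((6 - 4*16²) + 18990001/111696) = 1/((6 - 4*256) + 18990001/111696) = 1/((6 - 1024) + 18990001/111696) = 1/(-1018 + 18990001/111696) = 1/(-94716527/111696) = -111696/94716527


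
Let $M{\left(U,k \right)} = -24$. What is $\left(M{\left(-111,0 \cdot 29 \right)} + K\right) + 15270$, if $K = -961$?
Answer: $14285$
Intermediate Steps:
$\left(M{\left(-111,0 \cdot 29 \right)} + K\right) + 15270 = \left(-24 - 961\right) + 15270 = -985 + 15270 = 14285$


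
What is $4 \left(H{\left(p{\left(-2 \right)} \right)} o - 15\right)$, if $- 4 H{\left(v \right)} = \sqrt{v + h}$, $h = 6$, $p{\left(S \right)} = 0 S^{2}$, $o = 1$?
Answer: $-60 - \sqrt{6} \approx -62.449$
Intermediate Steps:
$p{\left(S \right)} = 0$
$H{\left(v \right)} = - \frac{\sqrt{6 + v}}{4}$ ($H{\left(v \right)} = - \frac{\sqrt{v + 6}}{4} = - \frac{\sqrt{6 + v}}{4}$)
$4 \left(H{\left(p{\left(-2 \right)} \right)} o - 15\right) = 4 \left(- \frac{\sqrt{6 + 0}}{4} \cdot 1 - 15\right) = 4 \left(- \frac{\sqrt{6}}{4} \cdot 1 - 15\right) = 4 \left(- \frac{\sqrt{6}}{4} - 15\right) = 4 \left(-15 - \frac{\sqrt{6}}{4}\right) = -60 - \sqrt{6}$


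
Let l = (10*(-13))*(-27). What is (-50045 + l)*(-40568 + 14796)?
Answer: 1199300020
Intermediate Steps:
l = 3510 (l = -130*(-27) = 3510)
(-50045 + l)*(-40568 + 14796) = (-50045 + 3510)*(-40568 + 14796) = -46535*(-25772) = 1199300020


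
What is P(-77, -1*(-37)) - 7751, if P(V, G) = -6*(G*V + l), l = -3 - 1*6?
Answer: 9397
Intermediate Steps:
l = -9 (l = -3 - 6 = -9)
P(V, G) = 54 - 6*G*V (P(V, G) = -6*(G*V - 9) = -6*(-9 + G*V) = 54 - 6*G*V)
P(-77, -1*(-37)) - 7751 = (54 - 6*(-1*(-37))*(-77)) - 7751 = (54 - 6*37*(-77)) - 7751 = (54 + 17094) - 7751 = 17148 - 7751 = 9397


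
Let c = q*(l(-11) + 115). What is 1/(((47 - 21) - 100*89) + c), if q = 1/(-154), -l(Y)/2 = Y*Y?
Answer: -154/1366469 ≈ -0.00011270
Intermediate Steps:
l(Y) = -2*Y² (l(Y) = -2*Y*Y = -2*Y²)
q = -1/154 ≈ -0.0064935
c = 127/154 (c = -(-2*(-11)² + 115)/154 = -(-2*121 + 115)/154 = -(-242 + 115)/154 = -1/154*(-127) = 127/154 ≈ 0.82468)
1/(((47 - 21) - 100*89) + c) = 1/(((47 - 21) - 100*89) + 127/154) = 1/((26 - 8900) + 127/154) = 1/(-8874 + 127/154) = 1/(-1366469/154) = -154/1366469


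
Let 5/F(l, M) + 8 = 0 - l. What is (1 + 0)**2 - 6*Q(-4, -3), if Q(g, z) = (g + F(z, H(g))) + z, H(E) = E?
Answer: 49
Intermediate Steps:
F(l, M) = 5/(-8 - l) (F(l, M) = 5/(-8 + (0 - l)) = 5/(-8 - l))
Q(g, z) = g + z - 5/(8 + z) (Q(g, z) = (g - 5/(8 + z)) + z = g + z - 5/(8 + z))
(1 + 0)**2 - 6*Q(-4, -3) = (1 + 0)**2 - 6*(-5 + (8 - 3)*(-4 - 3))/(8 - 3) = 1**2 - 6*(-5 + 5*(-7))/5 = 1 - 6*(-5 - 35)/5 = 1 - 6*(-40)/5 = 1 - 6*(-8) = 1 + 48 = 49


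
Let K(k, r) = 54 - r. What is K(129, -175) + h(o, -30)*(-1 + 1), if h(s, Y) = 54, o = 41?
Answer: 229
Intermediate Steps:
K(129, -175) + h(o, -30)*(-1 + 1) = (54 - 1*(-175)) + 54*(-1 + 1) = (54 + 175) + 54*0 = 229 + 0 = 229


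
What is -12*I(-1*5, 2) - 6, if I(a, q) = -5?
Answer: 54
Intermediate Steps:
-12*I(-1*5, 2) - 6 = -12*(-5) - 6 = 60 - 6 = 54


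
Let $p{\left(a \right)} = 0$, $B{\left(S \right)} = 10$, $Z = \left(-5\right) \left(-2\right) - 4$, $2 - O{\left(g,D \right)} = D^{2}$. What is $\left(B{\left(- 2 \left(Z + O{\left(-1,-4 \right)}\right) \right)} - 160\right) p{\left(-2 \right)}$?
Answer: $0$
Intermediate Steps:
$O{\left(g,D \right)} = 2 - D^{2}$
$Z = 6$ ($Z = 10 - 4 = 6$)
$\left(B{\left(- 2 \left(Z + O{\left(-1,-4 \right)}\right) \right)} - 160\right) p{\left(-2 \right)} = \left(10 - 160\right) 0 = \left(-150\right) 0 = 0$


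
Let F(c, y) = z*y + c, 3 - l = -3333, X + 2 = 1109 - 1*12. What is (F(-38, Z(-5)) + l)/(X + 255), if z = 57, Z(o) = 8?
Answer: 1877/675 ≈ 2.7807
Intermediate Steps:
X = 1095 (X = -2 + (1109 - 1*12) = -2 + (1109 - 12) = -2 + 1097 = 1095)
l = 3336 (l = 3 - 1*(-3333) = 3 + 3333 = 3336)
F(c, y) = c + 57*y (F(c, y) = 57*y + c = c + 57*y)
(F(-38, Z(-5)) + l)/(X + 255) = ((-38 + 57*8) + 3336)/(1095 + 255) = ((-38 + 456) + 3336)/1350 = (418 + 3336)*(1/1350) = 3754*(1/1350) = 1877/675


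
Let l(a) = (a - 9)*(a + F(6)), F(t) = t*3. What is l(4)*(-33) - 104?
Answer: 3526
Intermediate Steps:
F(t) = 3*t
l(a) = (-9 + a)*(18 + a) (l(a) = (a - 9)*(a + 3*6) = (-9 + a)*(a + 18) = (-9 + a)*(18 + a))
l(4)*(-33) - 104 = (-162 + 4² + 9*4)*(-33) - 104 = (-162 + 16 + 36)*(-33) - 104 = -110*(-33) - 104 = 3630 - 104 = 3526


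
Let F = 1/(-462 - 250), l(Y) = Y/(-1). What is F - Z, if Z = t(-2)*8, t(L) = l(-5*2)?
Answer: -56961/712 ≈ -80.001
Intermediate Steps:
l(Y) = -Y (l(Y) = Y*(-1) = -Y)
t(L) = 10 (t(L) = -(-5)*2 = -1*(-10) = 10)
Z = 80 (Z = 10*8 = 80)
F = -1/712 (F = 1/(-712) = -1/712 ≈ -0.0014045)
F - Z = -1/712 - 1*80 = -1/712 - 80 = -56961/712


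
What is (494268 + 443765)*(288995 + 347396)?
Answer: 596955758903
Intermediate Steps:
(494268 + 443765)*(288995 + 347396) = 938033*636391 = 596955758903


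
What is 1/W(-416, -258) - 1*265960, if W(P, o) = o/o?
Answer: -265959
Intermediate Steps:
W(P, o) = 1
1/W(-416, -258) - 1*265960 = 1/1 - 1*265960 = 1 - 265960 = -265959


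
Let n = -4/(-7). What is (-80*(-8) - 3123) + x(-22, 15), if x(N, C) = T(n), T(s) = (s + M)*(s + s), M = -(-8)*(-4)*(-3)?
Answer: -116259/49 ≈ -2372.6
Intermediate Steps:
M = 96 (M = -4*8*(-3) = -32*(-3) = 96)
n = 4/7 (n = -4*(-⅐) = 4/7 ≈ 0.57143)
T(s) = 2*s*(96 + s) (T(s) = (s + 96)*(s + s) = (96 + s)*(2*s) = 2*s*(96 + s))
x(N, C) = 5408/49 (x(N, C) = 2*(4/7)*(96 + 4/7) = 2*(4/7)*(676/7) = 5408/49)
(-80*(-8) - 3123) + x(-22, 15) = (-80*(-8) - 3123) + 5408/49 = (640 - 3123) + 5408/49 = -2483 + 5408/49 = -116259/49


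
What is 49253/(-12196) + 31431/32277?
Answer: -402135535/131216764 ≈ -3.0647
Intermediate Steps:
49253/(-12196) + 31431/32277 = 49253*(-1/12196) + 31431*(1/32277) = -49253/12196 + 10477/10759 = -402135535/131216764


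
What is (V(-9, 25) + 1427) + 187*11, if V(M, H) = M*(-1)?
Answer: 3493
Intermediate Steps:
V(M, H) = -M
(V(-9, 25) + 1427) + 187*11 = (-1*(-9) + 1427) + 187*11 = (9 + 1427) + 2057 = 1436 + 2057 = 3493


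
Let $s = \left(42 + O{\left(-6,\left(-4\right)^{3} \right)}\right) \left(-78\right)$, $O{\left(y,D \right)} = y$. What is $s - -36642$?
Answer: $33834$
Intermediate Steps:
$s = -2808$ ($s = \left(42 - 6\right) \left(-78\right) = 36 \left(-78\right) = -2808$)
$s - -36642 = -2808 - -36642 = -2808 + 36642 = 33834$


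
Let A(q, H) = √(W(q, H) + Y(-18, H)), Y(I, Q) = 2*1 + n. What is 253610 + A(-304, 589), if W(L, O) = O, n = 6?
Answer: 253610 + √597 ≈ 2.5363e+5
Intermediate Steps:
Y(I, Q) = 8 (Y(I, Q) = 2*1 + 6 = 2 + 6 = 8)
A(q, H) = √(8 + H) (A(q, H) = √(H + 8) = √(8 + H))
253610 + A(-304, 589) = 253610 + √(8 + 589) = 253610 + √597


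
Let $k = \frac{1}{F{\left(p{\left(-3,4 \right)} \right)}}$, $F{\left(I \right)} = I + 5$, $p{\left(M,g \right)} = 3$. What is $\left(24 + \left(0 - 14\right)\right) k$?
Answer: $\frac{5}{4} \approx 1.25$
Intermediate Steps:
$F{\left(I \right)} = 5 + I$
$k = \frac{1}{8}$ ($k = \frac{1}{5 + 3} = \frac{1}{8} \approx 0.125$)
$\left(24 + \left(0 - 14\right)\right) k = \left(24 + \left(0 - 14\right)\right) \frac{1}{8} = \left(24 - 14\right) \frac{1}{8} = 10 \cdot \frac{1}{8} = \frac{5}{4}$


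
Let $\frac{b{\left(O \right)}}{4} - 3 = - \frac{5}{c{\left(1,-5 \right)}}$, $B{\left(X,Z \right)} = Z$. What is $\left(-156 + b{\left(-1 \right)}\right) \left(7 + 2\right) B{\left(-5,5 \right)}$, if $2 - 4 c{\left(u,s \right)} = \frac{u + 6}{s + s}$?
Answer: $- \frac{23440}{3} \approx -7813.3$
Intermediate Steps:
$c{\left(u,s \right)} = \frac{1}{2} - \frac{6 + u}{8 s}$ ($c{\left(u,s \right)} = \frac{1}{2} - \frac{\left(u + 6\right) \frac{1}{s + s}}{4} = \frac{1}{2} - \frac{\left(6 + u\right) \frac{1}{2 s}}{4} = \frac{1}{2} - \frac{\frac{1}{2} \frac{1}{s} \left(6 + u\right)}{4} = \frac{1}{2} - \frac{6 + u}{8 s}$)
$b{\left(O \right)} = - \frac{476}{27}$ ($b{\left(O \right)} = 12 + 4 \left(- \frac{5}{\frac{1}{8} \frac{1}{-5} \left(-6 - 1 + 4 \left(-5\right)\right)}\right) = 12 + 4 \left(- \frac{5}{\frac{1}{8} \left(- \frac{1}{5}\right) \left(-6 - 1 - 20\right)}\right) = 12 + 4 \left(- \frac{5}{\frac{1}{8} \left(- \frac{1}{5}\right) \left(-27\right)}\right) = 12 + 4 \left(- \frac{5}{\frac{27}{40}}\right) = 12 + 4 \left(\left(-5\right) \frac{40}{27}\right) = 12 + 4 \left(- \frac{200}{27}\right) = 12 - \frac{800}{27} = - \frac{476}{27}$)
$\left(-156 + b{\left(-1 \right)}\right) \left(7 + 2\right) B{\left(-5,5 \right)} = \left(-156 - \frac{476}{27}\right) \left(7 + 2\right) 5 = - \frac{4688 \cdot 9 \cdot 5}{27} = \left(- \frac{4688}{27}\right) 45 = - \frac{23440}{3}$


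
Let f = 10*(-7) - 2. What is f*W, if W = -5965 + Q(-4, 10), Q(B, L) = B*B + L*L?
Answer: 421128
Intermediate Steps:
Q(B, L) = B² + L²
W = -5849 (W = -5965 + ((-4)² + 10²) = -5965 + (16 + 100) = -5965 + 116 = -5849)
f = -72 (f = -70 - 2 = -72)
f*W = -72*(-5849) = 421128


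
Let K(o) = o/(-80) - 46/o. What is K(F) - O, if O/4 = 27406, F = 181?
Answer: -1587391961/14480 ≈ -1.0963e+5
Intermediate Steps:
O = 109624 (O = 4*27406 = 109624)
K(o) = -46/o - o/80 (K(o) = o*(-1/80) - 46/o = -o/80 - 46/o = -46/o - o/80)
K(F) - O = (-46/181 - 1/80*181) - 1*109624 = (-46*1/181 - 181/80) - 109624 = (-46/181 - 181/80) - 109624 = -36441/14480 - 109624 = -1587391961/14480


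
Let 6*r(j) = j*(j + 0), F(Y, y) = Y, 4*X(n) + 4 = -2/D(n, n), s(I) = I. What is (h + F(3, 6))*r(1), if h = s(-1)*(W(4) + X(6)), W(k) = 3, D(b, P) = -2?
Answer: ⅛ ≈ 0.12500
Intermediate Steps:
X(n) = -¾ (X(n) = -1 + (-2/(-2))/4 = -1 + (-2*(-½))/4 = -1 + (¼)*1 = -1 + ¼ = -¾)
r(j) = j²/6 (r(j) = (j*(j + 0))/6 = (j*j)/6 = j²/6)
h = -9/4 (h = -(3 - ¾) = -1*9/4 = -9/4 ≈ -2.2500)
(h + F(3, 6))*r(1) = (-9/4 + 3)*((⅙)*1²) = 3*((⅙)*1)/4 = (¾)*(⅙) = ⅛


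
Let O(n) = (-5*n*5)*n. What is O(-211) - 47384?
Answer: -1160409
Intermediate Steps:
O(n) = -25*n² (O(n) = (-25*n)*n = -25*n²)
O(-211) - 47384 = -25*(-211)² - 47384 = -25*44521 - 47384 = -1113025 - 47384 = -1160409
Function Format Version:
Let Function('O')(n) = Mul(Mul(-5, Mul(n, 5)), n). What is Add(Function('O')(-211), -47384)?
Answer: -1160409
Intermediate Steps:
Function('O')(n) = Mul(-25, Pow(n, 2)) (Function('O')(n) = Mul(Mul(-5, Mul(5, n)), n) = Mul(Mul(-25, n), n) = Mul(-25, Pow(n, 2)))
Add(Function('O')(-211), -47384) = Add(Mul(-25, Pow(-211, 2)), -47384) = Add(Mul(-25, 44521), -47384) = Add(-1113025, -47384) = -1160409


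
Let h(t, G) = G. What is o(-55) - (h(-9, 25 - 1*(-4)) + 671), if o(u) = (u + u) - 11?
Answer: -821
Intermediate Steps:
o(u) = -11 + 2*u (o(u) = 2*u - 11 = -11 + 2*u)
o(-55) - (h(-9, 25 - 1*(-4)) + 671) = (-11 + 2*(-55)) - ((25 - 1*(-4)) + 671) = (-11 - 110) - ((25 + 4) + 671) = -121 - (29 + 671) = -121 - 1*700 = -121 - 700 = -821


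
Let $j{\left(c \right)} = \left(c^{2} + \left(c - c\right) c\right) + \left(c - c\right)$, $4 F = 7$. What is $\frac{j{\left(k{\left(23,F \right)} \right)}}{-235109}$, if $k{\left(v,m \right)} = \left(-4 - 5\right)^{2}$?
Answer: $- \frac{6561}{235109} \approx -0.027906$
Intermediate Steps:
$F = \frac{7}{4}$ ($F = \frac{1}{4} \cdot 7 = \frac{7}{4} \approx 1.75$)
$k{\left(v,m \right)} = 81$ ($k{\left(v,m \right)} = \left(-9\right)^{2} = 81$)
$j{\left(c \right)} = c^{2}$ ($j{\left(c \right)} = \left(c^{2} + 0 c\right) + 0 = \left(c^{2} + 0\right) + 0 = c^{2} + 0 = c^{2}$)
$\frac{j{\left(k{\left(23,F \right)} \right)}}{-235109} = \frac{81^{2}}{-235109} = 6561 \left(- \frac{1}{235109}\right) = - \frac{6561}{235109}$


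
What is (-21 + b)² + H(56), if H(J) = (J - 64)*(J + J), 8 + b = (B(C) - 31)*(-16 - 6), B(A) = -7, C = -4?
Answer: 650353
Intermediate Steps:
b = 828 (b = -8 + (-7 - 31)*(-16 - 6) = -8 - 38*(-22) = -8 + 836 = 828)
H(J) = 2*J*(-64 + J) (H(J) = (-64 + J)*(2*J) = 2*J*(-64 + J))
(-21 + b)² + H(56) = (-21 + 828)² + 2*56*(-64 + 56) = 807² + 2*56*(-8) = 651249 - 896 = 650353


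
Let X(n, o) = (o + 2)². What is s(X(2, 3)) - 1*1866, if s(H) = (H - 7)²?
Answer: -1542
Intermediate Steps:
X(n, o) = (2 + o)²
s(H) = (-7 + H)²
s(X(2, 3)) - 1*1866 = (-7 + (2 + 3)²)² - 1*1866 = (-7 + 5²)² - 1866 = (-7 + 25)² - 1866 = 18² - 1866 = 324 - 1866 = -1542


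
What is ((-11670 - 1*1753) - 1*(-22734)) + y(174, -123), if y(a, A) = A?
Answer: 9188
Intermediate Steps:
((-11670 - 1*1753) - 1*(-22734)) + y(174, -123) = ((-11670 - 1*1753) - 1*(-22734)) - 123 = ((-11670 - 1753) + 22734) - 123 = (-13423 + 22734) - 123 = 9311 - 123 = 9188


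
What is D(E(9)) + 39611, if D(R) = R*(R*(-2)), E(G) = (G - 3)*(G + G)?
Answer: 16283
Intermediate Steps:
E(G) = 2*G*(-3 + G) (E(G) = (-3 + G)*(2*G) = 2*G*(-3 + G))
D(R) = -2*R² (D(R) = R*(-2*R) = -2*R²)
D(E(9)) + 39611 = -2*324*(-3 + 9)² + 39611 = -2*(2*9*6)² + 39611 = -2*108² + 39611 = -2*11664 + 39611 = -23328 + 39611 = 16283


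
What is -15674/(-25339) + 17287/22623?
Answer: 792628195/573244197 ≈ 1.3827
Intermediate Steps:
-15674/(-25339) + 17287/22623 = -15674*(-1/25339) + 17287*(1/22623) = 15674/25339 + 17287/22623 = 792628195/573244197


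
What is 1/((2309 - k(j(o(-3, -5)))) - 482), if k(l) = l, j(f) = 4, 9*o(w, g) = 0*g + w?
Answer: 1/1823 ≈ 0.00054855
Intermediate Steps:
o(w, g) = w/9 (o(w, g) = (0*g + w)/9 = (0 + w)/9 = w/9)
1/((2309 - k(j(o(-3, -5)))) - 482) = 1/((2309 - 1*4) - 482) = 1/((2309 - 4) - 482) = 1/(2305 - 482) = 1/1823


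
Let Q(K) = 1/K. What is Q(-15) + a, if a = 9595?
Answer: 143924/15 ≈ 9594.9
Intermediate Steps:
Q(-15) + a = 1/(-15) + 9595 = -1/15 + 9595 = 143924/15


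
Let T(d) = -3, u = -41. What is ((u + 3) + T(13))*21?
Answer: -861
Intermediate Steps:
((u + 3) + T(13))*21 = ((-41 + 3) - 3)*21 = (-38 - 3)*21 = -41*21 = -861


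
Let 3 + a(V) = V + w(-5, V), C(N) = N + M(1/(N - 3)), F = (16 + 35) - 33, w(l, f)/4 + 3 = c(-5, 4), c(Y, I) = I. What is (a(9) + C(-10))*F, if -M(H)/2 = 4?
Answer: -144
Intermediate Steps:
w(l, f) = 4 (w(l, f) = -12 + 4*4 = -12 + 16 = 4)
M(H) = -8 (M(H) = -2*4 = -8)
F = 18 (F = 51 - 33 = 18)
C(N) = -8 + N (C(N) = N - 8 = -8 + N)
a(V) = 1 + V (a(V) = -3 + (V + 4) = -3 + (4 + V) = 1 + V)
(a(9) + C(-10))*F = ((1 + 9) + (-8 - 10))*18 = (10 - 18)*18 = -8*18 = -144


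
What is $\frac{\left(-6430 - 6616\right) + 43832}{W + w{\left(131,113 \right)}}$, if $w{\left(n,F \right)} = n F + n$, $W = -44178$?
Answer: $- \frac{5131}{4874} \approx -1.0527$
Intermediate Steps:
$w{\left(n,F \right)} = n + F n$ ($w{\left(n,F \right)} = F n + n = n + F n$)
$\frac{\left(-6430 - 6616\right) + 43832}{W + w{\left(131,113 \right)}} = \frac{\left(-6430 - 6616\right) + 43832}{-44178 + 131 \left(1 + 113\right)} = \frac{-13046 + 43832}{-44178 + 131 \cdot 114} = \frac{30786}{-44178 + 14934} = \frac{30786}{-29244} = 30786 \left(- \frac{1}{29244}\right) = - \frac{5131}{4874}$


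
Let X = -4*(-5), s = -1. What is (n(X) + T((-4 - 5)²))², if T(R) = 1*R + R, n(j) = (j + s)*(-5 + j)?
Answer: 199809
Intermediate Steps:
X = 20
n(j) = (-1 + j)*(-5 + j) (n(j) = (j - 1)*(-5 + j) = (-1 + j)*(-5 + j))
T(R) = 2*R (T(R) = R + R = 2*R)
(n(X) + T((-4 - 5)²))² = ((5 + 20² - 6*20) + 2*(-4 - 5)²)² = ((5 + 400 - 120) + 2*(-9)²)² = (285 + 2*81)² = (285 + 162)² = 447² = 199809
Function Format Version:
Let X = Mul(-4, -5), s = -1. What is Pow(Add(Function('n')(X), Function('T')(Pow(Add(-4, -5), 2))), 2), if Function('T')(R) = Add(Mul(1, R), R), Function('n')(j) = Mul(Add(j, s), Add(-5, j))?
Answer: 199809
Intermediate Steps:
X = 20
Function('n')(j) = Mul(Add(-1, j), Add(-5, j)) (Function('n')(j) = Mul(Add(j, -1), Add(-5, j)) = Mul(Add(-1, j), Add(-5, j)))
Function('T')(R) = Mul(2, R) (Function('T')(R) = Add(R, R) = Mul(2, R))
Pow(Add(Function('n')(X), Function('T')(Pow(Add(-4, -5), 2))), 2) = Pow(Add(Add(5, Pow(20, 2), Mul(-6, 20)), Mul(2, Pow(Add(-4, -5), 2))), 2) = Pow(Add(Add(5, 400, -120), Mul(2, Pow(-9, 2))), 2) = Pow(Add(285, Mul(2, 81)), 2) = Pow(Add(285, 162), 2) = Pow(447, 2) = 199809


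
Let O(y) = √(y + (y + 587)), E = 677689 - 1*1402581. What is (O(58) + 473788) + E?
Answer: -251104 + √703 ≈ -2.5108e+5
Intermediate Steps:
E = -724892 (E = 677689 - 1402581 = -724892)
O(y) = √(587 + 2*y) (O(y) = √(y + (587 + y)) = √(587 + 2*y))
(O(58) + 473788) + E = (√(587 + 2*58) + 473788) - 724892 = (√(587 + 116) + 473788) - 724892 = (√703 + 473788) - 724892 = (473788 + √703) - 724892 = -251104 + √703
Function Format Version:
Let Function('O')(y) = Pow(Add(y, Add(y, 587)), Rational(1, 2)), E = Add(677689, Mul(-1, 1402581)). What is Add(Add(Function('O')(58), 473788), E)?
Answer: Add(-251104, Pow(703, Rational(1, 2))) ≈ -2.5108e+5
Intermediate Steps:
E = -724892 (E = Add(677689, -1402581) = -724892)
Function('O')(y) = Pow(Add(587, Mul(2, y)), Rational(1, 2)) (Function('O')(y) = Pow(Add(y, Add(587, y)), Rational(1, 2)) = Pow(Add(587, Mul(2, y)), Rational(1, 2)))
Add(Add(Function('O')(58), 473788), E) = Add(Add(Pow(Add(587, Mul(2, 58)), Rational(1, 2)), 473788), -724892) = Add(Add(Pow(Add(587, 116), Rational(1, 2)), 473788), -724892) = Add(Add(Pow(703, Rational(1, 2)), 473788), -724892) = Add(Add(473788, Pow(703, Rational(1, 2))), -724892) = Add(-251104, Pow(703, Rational(1, 2)))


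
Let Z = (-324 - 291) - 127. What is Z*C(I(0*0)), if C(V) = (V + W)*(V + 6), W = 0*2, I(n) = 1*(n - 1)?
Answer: 3710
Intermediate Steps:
I(n) = -1 + n (I(n) = 1*(-1 + n) = -1 + n)
Z = -742 (Z = -615 - 127 = -742)
W = 0
C(V) = V*(6 + V) (C(V) = (V + 0)*(V + 6) = V*(6 + V))
Z*C(I(0*0)) = -742*(-1 + 0*0)*(6 + (-1 + 0*0)) = -742*(-1 + 0)*(6 + (-1 + 0)) = -(-742)*(6 - 1) = -(-742)*5 = -742*(-5) = 3710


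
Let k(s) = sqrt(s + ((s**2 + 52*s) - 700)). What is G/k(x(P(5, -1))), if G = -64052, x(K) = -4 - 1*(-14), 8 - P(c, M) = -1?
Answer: 32026*I*sqrt(70)/35 ≈ 7655.7*I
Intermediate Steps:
P(c, M) = 9 (P(c, M) = 8 - 1*(-1) = 8 + 1 = 9)
x(K) = 10 (x(K) = -4 + 14 = 10)
k(s) = sqrt(-700 + s**2 + 53*s) (k(s) = sqrt(s + (-700 + s**2 + 52*s)) = sqrt(-700 + s**2 + 53*s))
G/k(x(P(5, -1))) = -64052/sqrt(-700 + 10**2 + 53*10) = -64052/sqrt(-700 + 100 + 530) = -64052*(-I*sqrt(70)/70) = -(-32026)*I*sqrt(70)/35 = 32026*I*sqrt(70)/35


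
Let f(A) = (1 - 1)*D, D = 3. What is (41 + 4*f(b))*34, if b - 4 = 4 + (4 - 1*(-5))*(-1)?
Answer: 1394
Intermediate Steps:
b = -1 (b = 4 + (4 + (4 - 1*(-5))*(-1)) = 4 + (4 + (4 + 5)*(-1)) = 4 + (4 + 9*(-1)) = 4 + (4 - 9) = 4 - 5 = -1)
f(A) = 0 (f(A) = (1 - 1)*3 = 0*3 = 0)
(41 + 4*f(b))*34 = (41 + 4*0)*34 = (41 + 0)*34 = 41*34 = 1394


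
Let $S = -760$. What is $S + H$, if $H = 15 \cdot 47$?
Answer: $-55$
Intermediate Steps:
$H = 705$
$S + H = -760 + 705 = -55$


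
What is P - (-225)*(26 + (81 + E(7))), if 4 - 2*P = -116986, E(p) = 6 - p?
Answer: 82345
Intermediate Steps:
P = 58495 (P = 2 - ½*(-116986) = 2 + 58493 = 58495)
P - (-225)*(26 + (81 + E(7))) = 58495 - (-225)*(26 + (81 + (6 - 1*7))) = 58495 - (-225)*(26 + (81 + (6 - 7))) = 58495 - (-225)*(26 + (81 - 1)) = 58495 - (-225)*(26 + 80) = 58495 - (-225)*106 = 58495 - 1*(-23850) = 58495 + 23850 = 82345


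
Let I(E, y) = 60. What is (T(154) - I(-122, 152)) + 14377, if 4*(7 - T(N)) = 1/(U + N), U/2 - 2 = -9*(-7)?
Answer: 16272063/1136 ≈ 14324.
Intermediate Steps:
U = 130 (U = 4 + 2*(-9*(-7)) = 4 + 2*63 = 4 + 126 = 130)
T(N) = 7 - 1/(4*(130 + N))
(T(154) - I(-122, 152)) + 14377 = ((3639 + 28*154)/(4*(130 + 154)) - 1*60) + 14377 = ((¼)*(3639 + 4312)/284 - 60) + 14377 = ((¼)*(1/284)*7951 - 60) + 14377 = (7951/1136 - 60) + 14377 = -60209/1136 + 14377 = 16272063/1136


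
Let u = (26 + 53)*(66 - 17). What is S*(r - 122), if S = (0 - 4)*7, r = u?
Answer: -104972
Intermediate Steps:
u = 3871 (u = 79*49 = 3871)
r = 3871
S = -28 (S = -4*7 = -28)
S*(r - 122) = -28*(3871 - 122) = -28*3749 = -104972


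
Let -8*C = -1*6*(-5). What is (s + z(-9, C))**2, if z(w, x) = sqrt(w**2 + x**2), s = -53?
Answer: 29929/16 ≈ 1870.6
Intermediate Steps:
C = -15/4 (C = -(-1*6)*(-5)/8 = -(-3)*(-5)/4 = -1/8*30 = -15/4 ≈ -3.7500)
(s + z(-9, C))**2 = (-53 + sqrt((-9)**2 + (-15/4)**2))**2 = (-53 + sqrt(81 + 225/16))**2 = (-53 + sqrt(1521/16))**2 = (-53 + 39/4)**2 = (-173/4)**2 = 29929/16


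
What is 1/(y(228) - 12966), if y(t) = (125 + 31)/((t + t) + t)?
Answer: -57/739049 ≈ -7.7126e-5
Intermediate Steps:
y(t) = 52/t (y(t) = 156/(2*t + t) = 156/((3*t)) = 156*(1/(3*t)) = 52/t)
1/(y(228) - 12966) = 1/(52/228 - 12966) = 1/(52*(1/228) - 12966) = 1/(13/57 - 12966) = 1/(-739049/57) = -57/739049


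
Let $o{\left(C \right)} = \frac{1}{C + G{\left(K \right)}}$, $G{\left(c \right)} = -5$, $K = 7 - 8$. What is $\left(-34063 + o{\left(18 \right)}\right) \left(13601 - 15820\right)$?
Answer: $\frac{982613142}{13} \approx 7.5586 \cdot 10^{7}$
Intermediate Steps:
$K = -1$ ($K = 7 - 8 = -1$)
$o{\left(C \right)} = \frac{1}{-5 + C}$ ($o{\left(C \right)} = \frac{1}{C - 5} = \frac{1}{-5 + C}$)
$\left(-34063 + o{\left(18 \right)}\right) \left(13601 - 15820\right) = \left(-34063 + \frac{1}{-5 + 18}\right) \left(13601 - 15820\right) = \left(-34063 + \frac{1}{13}\right) \left(-2219\right) = \left(- \frac{442818}{13}\right) \left(-2219\right) = \frac{982613142}{13}$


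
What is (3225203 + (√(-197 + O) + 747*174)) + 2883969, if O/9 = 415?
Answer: 6239150 + √3538 ≈ 6.2392e+6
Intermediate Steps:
O = 3735 (O = 9*415 = 3735)
(3225203 + (√(-197 + O) + 747*174)) + 2883969 = (3225203 + (√(-197 + 3735) + 747*174)) + 2883969 = (3225203 + (√3538 + 129978)) + 2883969 = (3225203 + (129978 + √3538)) + 2883969 = (3355181 + √3538) + 2883969 = 6239150 + √3538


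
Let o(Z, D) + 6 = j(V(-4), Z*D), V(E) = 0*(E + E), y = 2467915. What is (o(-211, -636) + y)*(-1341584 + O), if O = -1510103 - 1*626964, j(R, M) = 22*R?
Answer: -8584994110759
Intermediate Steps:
V(E) = 0 (V(E) = 0*(2*E) = 0)
o(Z, D) = -6 (o(Z, D) = -6 + 22*0 = -6 + 0 = -6)
O = -2137067 (O = -1510103 - 626964 = -2137067)
(o(-211, -636) + y)*(-1341584 + O) = (-6 + 2467915)*(-1341584 - 2137067) = 2467909*(-3478651) = -8584994110759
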